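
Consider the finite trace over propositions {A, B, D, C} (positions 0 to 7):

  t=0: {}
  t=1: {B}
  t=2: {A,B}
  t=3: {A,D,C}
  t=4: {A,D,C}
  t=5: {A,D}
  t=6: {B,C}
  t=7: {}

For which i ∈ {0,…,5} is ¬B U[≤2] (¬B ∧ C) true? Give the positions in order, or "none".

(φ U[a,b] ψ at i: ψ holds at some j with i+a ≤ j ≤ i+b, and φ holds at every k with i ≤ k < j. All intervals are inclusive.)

Evaluate at each i in [0,5]:
  i=0: ✗ (no rhs in [0,2])
  i=1: ✗ (lhs fails at k=1 before rhs at j=3)
  i=2: ✗ (lhs fails at k=2 before rhs at j=3)
  i=3: ✓ (rhs at j=3)
  i=4: ✓ (rhs at j=4)
  i=5: ✗ (no rhs in [5,7])

3, 4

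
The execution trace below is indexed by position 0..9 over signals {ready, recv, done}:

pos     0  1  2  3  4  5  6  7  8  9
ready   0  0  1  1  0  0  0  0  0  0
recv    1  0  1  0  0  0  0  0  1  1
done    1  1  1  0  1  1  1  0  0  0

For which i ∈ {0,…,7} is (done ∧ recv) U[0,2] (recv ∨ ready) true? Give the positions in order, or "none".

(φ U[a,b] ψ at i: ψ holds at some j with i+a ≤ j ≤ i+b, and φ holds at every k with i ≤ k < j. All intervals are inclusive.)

Evaluate at each i in [0,7]:
  i=0: ✓ (rhs at j=0)
  i=1: ✗ (lhs fails at k=1 before rhs at j=2)
  i=2: ✓ (rhs at j=2)
  i=3: ✓ (rhs at j=3)
  i=4: ✗ (no rhs in [4,6])
  i=5: ✗ (no rhs in [5,7])
  i=6: ✗ (lhs fails at k=6 before rhs at j=8)
  i=7: ✗ (lhs fails at k=7 before rhs at j=8)

0, 2, 3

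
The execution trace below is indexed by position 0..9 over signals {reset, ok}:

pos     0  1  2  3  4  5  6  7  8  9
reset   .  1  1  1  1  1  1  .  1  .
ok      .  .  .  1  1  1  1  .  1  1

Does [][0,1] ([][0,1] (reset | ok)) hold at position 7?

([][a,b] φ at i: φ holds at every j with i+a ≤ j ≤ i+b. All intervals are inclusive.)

False

Check [][0,1] (reset | ok) at every j in [7,8]:
  j=7: fails at 7
  j=8: holds on [8,9]
Fails at j=7 → formula fails.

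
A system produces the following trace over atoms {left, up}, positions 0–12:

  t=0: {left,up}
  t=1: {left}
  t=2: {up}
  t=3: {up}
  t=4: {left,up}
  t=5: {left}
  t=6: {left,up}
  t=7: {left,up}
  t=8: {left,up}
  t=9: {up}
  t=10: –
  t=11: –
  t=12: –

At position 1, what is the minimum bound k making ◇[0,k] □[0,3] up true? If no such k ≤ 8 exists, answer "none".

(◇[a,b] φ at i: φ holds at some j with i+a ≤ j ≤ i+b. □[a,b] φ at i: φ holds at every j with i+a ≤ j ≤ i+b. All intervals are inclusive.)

Scan j = 1,2,… for □[0,3] up:
  j=1: fails
  j=2: fails
  j=3: fails
  j=4: fails
  j=5: fails
  j=6: holds
First hit at j=6, so smallest k = 6-1 = 5.

5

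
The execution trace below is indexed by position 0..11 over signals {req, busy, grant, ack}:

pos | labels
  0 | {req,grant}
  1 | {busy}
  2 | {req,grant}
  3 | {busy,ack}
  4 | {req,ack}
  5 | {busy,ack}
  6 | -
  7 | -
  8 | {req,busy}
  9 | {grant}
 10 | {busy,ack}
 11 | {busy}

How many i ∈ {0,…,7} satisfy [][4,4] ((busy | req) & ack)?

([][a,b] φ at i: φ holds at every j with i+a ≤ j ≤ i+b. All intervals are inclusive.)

Evaluate at each i in [0,7]:
  i=0: ✓ (all of [4,4])
  i=1: ✓ (all of [5,5])
  i=2: ✗ (fails at j=6)
  i=3: ✗ (fails at j=7)
  i=4: ✗ (fails at j=8)
  i=5: ✗ (fails at j=9)
  i=6: ✓ (all of [10,10])
  i=7: ✗ (fails at j=11)
Positions where it holds: {0, 1, 6} → 3.

3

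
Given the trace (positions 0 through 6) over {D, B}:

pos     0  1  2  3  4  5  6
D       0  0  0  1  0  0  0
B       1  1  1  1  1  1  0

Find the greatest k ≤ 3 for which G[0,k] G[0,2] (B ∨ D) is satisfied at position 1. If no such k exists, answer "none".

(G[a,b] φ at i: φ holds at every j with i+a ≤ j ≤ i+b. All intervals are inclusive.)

2

G[0,2] (B ∨ D) must hold from j=1 onward; find where it first fails.
  j=1: holds
  j=2: holds
  j=3: holds
  j=4: fails
Holds on [1,3], so largest k = 2.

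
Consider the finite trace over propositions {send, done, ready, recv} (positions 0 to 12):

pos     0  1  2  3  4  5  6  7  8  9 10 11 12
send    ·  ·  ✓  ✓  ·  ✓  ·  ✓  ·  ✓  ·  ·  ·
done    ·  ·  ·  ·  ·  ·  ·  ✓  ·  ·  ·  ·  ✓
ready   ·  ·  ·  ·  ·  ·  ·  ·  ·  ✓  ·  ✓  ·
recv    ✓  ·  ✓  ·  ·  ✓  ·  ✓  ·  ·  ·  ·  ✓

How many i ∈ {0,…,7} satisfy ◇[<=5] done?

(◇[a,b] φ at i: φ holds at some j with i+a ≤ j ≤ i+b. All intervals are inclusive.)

6

Evaluate at each i in [0,7]:
  i=0: ✗ (none in [0,5])
  i=1: ✗ (none in [1,6])
  i=2: ✓ (witness j=7)
  i=3: ✓ (witness j=7)
  i=4: ✓ (witness j=7)
  i=5: ✓ (witness j=7)
  i=6: ✓ (witness j=7)
  i=7: ✓ (witness j=7)
Positions where it holds: {2, 3, 4, 5, 6, 7} → 6.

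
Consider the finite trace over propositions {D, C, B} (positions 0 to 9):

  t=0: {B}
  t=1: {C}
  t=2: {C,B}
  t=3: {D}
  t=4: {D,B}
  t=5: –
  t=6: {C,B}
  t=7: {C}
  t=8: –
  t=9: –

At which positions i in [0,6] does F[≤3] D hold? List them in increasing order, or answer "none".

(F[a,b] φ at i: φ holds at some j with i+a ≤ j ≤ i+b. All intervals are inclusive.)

Evaluate at each i in [0,6]:
  i=0: ✓ (witness j=3)
  i=1: ✓ (witness j=3)
  i=2: ✓ (witness j=3)
  i=3: ✓ (witness j=3)
  i=4: ✓ (witness j=4)
  i=5: ✗ (none in [5,8])
  i=6: ✗ (none in [6,9])

0, 1, 2, 3, 4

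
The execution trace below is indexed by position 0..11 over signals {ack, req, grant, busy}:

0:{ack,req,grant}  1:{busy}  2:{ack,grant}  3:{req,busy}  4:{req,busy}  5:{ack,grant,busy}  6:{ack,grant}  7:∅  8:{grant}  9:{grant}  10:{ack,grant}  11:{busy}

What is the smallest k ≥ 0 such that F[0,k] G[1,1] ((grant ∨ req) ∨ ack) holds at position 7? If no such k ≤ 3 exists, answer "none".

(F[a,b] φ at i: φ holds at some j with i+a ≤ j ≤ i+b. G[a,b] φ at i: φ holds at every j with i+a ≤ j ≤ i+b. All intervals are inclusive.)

0

Scan j = 7,8,… for G[1,1] ((grant ∨ req) ∨ ack):
  j=7: holds
First hit at j=7, so smallest k = 7-7 = 0.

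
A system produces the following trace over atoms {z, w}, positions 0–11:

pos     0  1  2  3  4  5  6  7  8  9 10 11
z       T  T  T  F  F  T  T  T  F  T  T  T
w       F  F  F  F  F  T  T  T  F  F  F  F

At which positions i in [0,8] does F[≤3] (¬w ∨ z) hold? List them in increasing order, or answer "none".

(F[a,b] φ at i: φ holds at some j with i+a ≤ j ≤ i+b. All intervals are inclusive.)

0, 1, 2, 3, 4, 5, 6, 7, 8

Evaluate at each i in [0,8]:
  i=0: ✓ (witness j=0)
  i=1: ✓ (witness j=1)
  i=2: ✓ (witness j=2)
  i=3: ✓ (witness j=3)
  i=4: ✓ (witness j=4)
  i=5: ✓ (witness j=5)
  i=6: ✓ (witness j=6)
  i=7: ✓ (witness j=7)
  i=8: ✓ (witness j=8)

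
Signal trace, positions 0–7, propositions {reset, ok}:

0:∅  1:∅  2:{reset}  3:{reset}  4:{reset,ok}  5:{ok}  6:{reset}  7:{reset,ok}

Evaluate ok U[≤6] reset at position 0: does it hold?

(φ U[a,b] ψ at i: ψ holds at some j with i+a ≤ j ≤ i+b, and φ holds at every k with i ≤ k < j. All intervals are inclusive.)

Need some j in [0,6] with reset, and ok at every k in [0,j-1].
  j=0: reset false.
  j=1: reset false.
  j=2: reset holds, but ok fails at k=0 → not this j.
  j=3: reset holds, but ok fails at k=0 → not this j.
  j=4: reset holds, but ok fails at k=0 → not this j.
  j=5: reset false.
  j=6: reset holds, but ok fails at k=0 → not this j.
No j in the window works → until fails.

No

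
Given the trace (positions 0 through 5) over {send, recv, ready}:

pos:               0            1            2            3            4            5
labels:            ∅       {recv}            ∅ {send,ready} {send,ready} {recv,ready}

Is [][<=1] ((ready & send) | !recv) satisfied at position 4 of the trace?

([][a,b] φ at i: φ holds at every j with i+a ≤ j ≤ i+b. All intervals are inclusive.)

Check ((ready & send) | !recv) at every j in [4,5]:
  j=4: true
  j=5: false
Fails at j=5 → formula fails.

No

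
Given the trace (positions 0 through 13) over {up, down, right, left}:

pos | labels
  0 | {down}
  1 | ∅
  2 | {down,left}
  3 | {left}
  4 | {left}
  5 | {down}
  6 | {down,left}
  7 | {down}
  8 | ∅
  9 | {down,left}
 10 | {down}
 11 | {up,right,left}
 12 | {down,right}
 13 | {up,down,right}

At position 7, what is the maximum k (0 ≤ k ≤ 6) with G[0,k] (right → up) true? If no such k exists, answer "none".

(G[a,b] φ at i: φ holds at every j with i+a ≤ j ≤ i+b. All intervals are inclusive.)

(right → up) must hold from j=7 onward; find where it first fails.
  j=7: holds
  j=8: holds
  j=9: holds
  j=10: holds
  j=11: holds
  j=12: fails
Holds on [7,11], so largest k = 4.

4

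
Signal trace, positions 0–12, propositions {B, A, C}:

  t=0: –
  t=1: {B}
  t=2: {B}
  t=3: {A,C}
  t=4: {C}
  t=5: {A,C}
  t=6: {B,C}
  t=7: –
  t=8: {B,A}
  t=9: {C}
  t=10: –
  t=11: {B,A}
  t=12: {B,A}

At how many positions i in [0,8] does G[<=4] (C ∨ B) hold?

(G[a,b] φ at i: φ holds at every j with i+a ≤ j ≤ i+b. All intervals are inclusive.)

2

Evaluate at each i in [0,8]:
  i=0: ✗ (fails at j=0)
  i=1: ✓ (all of [1,5])
  i=2: ✓ (all of [2,6])
  i=3: ✗ (fails at j=7)
  i=4: ✗ (fails at j=7)
  i=5: ✗ (fails at j=7)
  i=6: ✗ (fails at j=7)
  i=7: ✗ (fails at j=7)
  i=8: ✗ (fails at j=10)
Positions where it holds: {1, 2} → 2.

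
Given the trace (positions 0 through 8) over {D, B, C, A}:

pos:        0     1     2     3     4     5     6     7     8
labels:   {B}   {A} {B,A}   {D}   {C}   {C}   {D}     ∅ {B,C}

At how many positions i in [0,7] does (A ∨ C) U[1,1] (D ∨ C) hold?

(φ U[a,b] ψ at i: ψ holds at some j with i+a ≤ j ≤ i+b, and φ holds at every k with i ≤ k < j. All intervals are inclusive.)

3

Evaluate at each i in [0,7]:
  i=0: ✗ (no rhs in [1,1])
  i=1: ✗ (no rhs in [2,2])
  i=2: ✓ (rhs at j=3; lhs holds on [2,2])
  i=3: ✗ (lhs fails at k=3 before rhs at j=4)
  i=4: ✓ (rhs at j=5; lhs holds on [4,4])
  i=5: ✓ (rhs at j=6; lhs holds on [5,5])
  i=6: ✗ (no rhs in [7,7])
  i=7: ✗ (lhs fails at k=7 before rhs at j=8)
Positions where it holds: {2, 4, 5} → 3.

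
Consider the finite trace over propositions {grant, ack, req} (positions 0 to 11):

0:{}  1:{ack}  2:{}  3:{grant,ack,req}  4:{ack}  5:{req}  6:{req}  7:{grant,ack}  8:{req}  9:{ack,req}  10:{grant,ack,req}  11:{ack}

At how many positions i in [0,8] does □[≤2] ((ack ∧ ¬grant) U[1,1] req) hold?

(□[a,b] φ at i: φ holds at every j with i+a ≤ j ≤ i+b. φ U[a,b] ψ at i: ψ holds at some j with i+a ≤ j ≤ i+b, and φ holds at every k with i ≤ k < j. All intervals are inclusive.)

0

Evaluate at each i in [0,8]:
  i=0: ✗ (fails at j=0)
  i=1: ✗ (fails at j=1)
  i=2: ✗ (fails at j=2)
  i=3: ✗ (fails at j=3)
  i=4: ✗ (fails at j=5)
  i=5: ✗ (fails at j=5)
  i=6: ✗ (fails at j=6)
  i=7: ✗ (fails at j=7)
  i=8: ✗ (fails at j=8)
Positions where it holds: {} → 0.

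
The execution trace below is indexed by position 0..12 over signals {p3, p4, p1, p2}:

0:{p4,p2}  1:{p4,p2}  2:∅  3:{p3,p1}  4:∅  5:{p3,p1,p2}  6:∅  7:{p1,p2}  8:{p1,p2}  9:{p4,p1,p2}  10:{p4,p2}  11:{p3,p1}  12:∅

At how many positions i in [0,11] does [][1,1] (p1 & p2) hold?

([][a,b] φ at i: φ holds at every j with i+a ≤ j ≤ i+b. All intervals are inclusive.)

4

Evaluate at each i in [0,11]:
  i=0: ✗ (fails at j=1)
  i=1: ✗ (fails at j=2)
  i=2: ✗ (fails at j=3)
  i=3: ✗ (fails at j=4)
  i=4: ✓ (all of [5,5])
  i=5: ✗ (fails at j=6)
  i=6: ✓ (all of [7,7])
  i=7: ✓ (all of [8,8])
  i=8: ✓ (all of [9,9])
  i=9: ✗ (fails at j=10)
  i=10: ✗ (fails at j=11)
  i=11: ✗ (fails at j=12)
Positions where it holds: {4, 6, 7, 8} → 4.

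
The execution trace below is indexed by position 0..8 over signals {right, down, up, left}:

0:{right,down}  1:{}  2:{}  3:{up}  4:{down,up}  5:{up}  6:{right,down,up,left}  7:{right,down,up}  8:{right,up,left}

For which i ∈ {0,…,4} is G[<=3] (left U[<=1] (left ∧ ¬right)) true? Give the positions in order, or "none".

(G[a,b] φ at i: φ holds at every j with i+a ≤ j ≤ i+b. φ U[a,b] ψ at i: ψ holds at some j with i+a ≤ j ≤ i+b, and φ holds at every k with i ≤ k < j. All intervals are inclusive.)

Evaluate at each i in [0,4]:
  i=0: ✗ (fails at j=0)
  i=1: ✗ (fails at j=1)
  i=2: ✗ (fails at j=2)
  i=3: ✗ (fails at j=3)
  i=4: ✗ (fails at j=4)

none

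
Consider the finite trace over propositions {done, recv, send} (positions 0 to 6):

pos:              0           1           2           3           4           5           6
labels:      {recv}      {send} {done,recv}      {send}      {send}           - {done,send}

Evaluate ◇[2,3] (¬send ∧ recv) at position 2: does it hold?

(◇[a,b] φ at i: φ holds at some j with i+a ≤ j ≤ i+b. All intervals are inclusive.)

Check (¬send ∧ recv) at each j in [4,5]:
  j=4: false
  j=5: false
No position in the window satisfies it → formula fails.

False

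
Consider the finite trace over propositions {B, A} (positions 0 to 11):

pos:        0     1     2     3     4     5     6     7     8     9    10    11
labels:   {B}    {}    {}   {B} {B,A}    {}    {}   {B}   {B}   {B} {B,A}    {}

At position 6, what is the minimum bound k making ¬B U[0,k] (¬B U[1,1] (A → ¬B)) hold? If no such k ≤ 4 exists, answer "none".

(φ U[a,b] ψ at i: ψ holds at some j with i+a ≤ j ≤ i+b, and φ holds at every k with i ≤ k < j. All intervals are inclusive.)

0

Need earliest j ≥ 6 with (¬B U[1,1] (A → ¬B)), and ¬B at every k in [6,j-1].
  j=6: rhs holds (empty prefix). k = 0.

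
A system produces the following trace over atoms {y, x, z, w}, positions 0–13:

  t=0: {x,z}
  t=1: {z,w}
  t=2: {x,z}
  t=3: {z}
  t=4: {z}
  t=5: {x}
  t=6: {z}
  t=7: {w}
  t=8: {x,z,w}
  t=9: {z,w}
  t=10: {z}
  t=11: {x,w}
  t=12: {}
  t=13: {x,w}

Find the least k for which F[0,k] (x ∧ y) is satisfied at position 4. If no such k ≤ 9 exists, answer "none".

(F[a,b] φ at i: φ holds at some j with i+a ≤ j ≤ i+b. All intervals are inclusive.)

none

Scan j = 4,5,… for (x ∧ y):
  j=4: fails
  j=5: fails
  j=6: fails
  j=7: fails
  j=8: fails
  j=9: fails
  j=10: fails
  j=11: fails
  j=12: fails
  j=13: fails
No j in [4,13] satisfies it → none.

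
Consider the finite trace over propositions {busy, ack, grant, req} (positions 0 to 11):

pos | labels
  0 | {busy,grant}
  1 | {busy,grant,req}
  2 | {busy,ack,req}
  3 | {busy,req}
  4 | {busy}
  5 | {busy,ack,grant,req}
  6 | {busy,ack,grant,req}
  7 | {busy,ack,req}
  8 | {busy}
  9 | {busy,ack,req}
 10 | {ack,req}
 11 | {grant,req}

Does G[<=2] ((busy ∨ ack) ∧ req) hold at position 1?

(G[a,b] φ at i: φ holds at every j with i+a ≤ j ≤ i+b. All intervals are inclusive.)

Check ((busy ∨ ack) ∧ req) at every j in [1,3]:
  j=1: true
  j=2: true
  j=3: true
All positions satisfy it → formula holds.

True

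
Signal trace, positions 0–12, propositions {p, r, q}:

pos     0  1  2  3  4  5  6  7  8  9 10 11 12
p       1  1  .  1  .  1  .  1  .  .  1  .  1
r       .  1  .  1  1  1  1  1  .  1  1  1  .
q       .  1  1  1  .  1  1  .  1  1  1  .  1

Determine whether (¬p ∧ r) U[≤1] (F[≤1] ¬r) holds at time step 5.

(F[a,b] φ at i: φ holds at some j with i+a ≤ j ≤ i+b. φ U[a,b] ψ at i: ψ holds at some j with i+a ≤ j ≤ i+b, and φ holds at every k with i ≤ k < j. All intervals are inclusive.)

No

Need some j in [5,6] with F[≤1] ¬r, and (¬p ∧ r) at every k in [5,j-1].
  j=5: F[≤1] ¬r — fails (none in [5,6]).
  j=6: F[≤1] ¬r — fails (none in [6,7]).
No j in the window works → until fails.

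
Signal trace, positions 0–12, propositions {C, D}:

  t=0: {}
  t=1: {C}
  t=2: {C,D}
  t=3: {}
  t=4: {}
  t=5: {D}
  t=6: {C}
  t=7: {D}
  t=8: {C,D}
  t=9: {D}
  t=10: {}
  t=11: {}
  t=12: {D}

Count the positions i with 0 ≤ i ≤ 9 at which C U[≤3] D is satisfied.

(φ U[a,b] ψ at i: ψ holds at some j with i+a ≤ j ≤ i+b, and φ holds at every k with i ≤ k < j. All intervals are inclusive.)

Evaluate at each i in [0,9]:
  i=0: ✗ (lhs fails at k=0 before rhs at j=2)
  i=1: ✓ (rhs at j=2; lhs holds on [1,1])
  i=2: ✓ (rhs at j=2)
  i=3: ✗ (lhs fails at k=3 before rhs at j=5)
  i=4: ✗ (lhs fails at k=4 before rhs at j=5)
  i=5: ✓ (rhs at j=5)
  i=6: ✓ (rhs at j=7; lhs holds on [6,6])
  i=7: ✓ (rhs at j=7)
  i=8: ✓ (rhs at j=8)
  i=9: ✓ (rhs at j=9)
Positions where it holds: {1, 2, 5, 6, 7, 8, 9} → 7.

7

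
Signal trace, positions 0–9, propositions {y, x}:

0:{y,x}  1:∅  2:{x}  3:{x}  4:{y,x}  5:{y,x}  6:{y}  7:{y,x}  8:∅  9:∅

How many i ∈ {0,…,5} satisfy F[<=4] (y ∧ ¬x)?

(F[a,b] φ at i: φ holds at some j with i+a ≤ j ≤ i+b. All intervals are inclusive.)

4

Evaluate at each i in [0,5]:
  i=0: ✗ (none in [0,4])
  i=1: ✗ (none in [1,5])
  i=2: ✓ (witness j=6)
  i=3: ✓ (witness j=6)
  i=4: ✓ (witness j=6)
  i=5: ✓ (witness j=6)
Positions where it holds: {2, 3, 4, 5} → 4.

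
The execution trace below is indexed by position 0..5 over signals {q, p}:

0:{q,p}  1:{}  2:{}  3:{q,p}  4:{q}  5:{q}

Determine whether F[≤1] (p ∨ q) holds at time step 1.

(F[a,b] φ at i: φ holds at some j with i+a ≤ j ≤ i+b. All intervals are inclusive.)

False

Check (p ∨ q) at each j in [1,2]:
  j=1: false
  j=2: false
No position in the window satisfies it → formula fails.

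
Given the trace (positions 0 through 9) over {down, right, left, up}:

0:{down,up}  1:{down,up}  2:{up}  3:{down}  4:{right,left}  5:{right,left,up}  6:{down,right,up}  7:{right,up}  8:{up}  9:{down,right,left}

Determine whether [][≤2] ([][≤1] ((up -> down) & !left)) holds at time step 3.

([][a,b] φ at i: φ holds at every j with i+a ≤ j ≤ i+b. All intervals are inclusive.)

Does not hold

Check [][≤1] ((up -> down) & !left) at every j in [3,5]:
  j=3: fails at 4
  j=4: fails at 4
  j=5: fails at 5
Fails at j=3 → formula fails.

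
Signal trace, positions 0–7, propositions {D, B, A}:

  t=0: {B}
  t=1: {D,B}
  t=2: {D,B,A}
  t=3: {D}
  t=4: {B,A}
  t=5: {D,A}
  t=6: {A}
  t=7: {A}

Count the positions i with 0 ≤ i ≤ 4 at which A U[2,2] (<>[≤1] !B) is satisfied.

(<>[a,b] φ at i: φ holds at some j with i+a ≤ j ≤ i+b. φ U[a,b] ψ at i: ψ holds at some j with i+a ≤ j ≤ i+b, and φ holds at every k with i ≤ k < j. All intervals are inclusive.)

1

Evaluate at each i in [0,4]:
  i=0: ✗ (lhs fails at k=0 before rhs at j=2)
  i=1: ✗ (lhs fails at k=1 before rhs at j=3)
  i=2: ✗ (lhs fails at k=3 before rhs at j=4)
  i=3: ✗ (lhs fails at k=3 before rhs at j=5)
  i=4: ✓ (rhs at j=6; lhs holds on [4,5])
Positions where it holds: {4} → 1.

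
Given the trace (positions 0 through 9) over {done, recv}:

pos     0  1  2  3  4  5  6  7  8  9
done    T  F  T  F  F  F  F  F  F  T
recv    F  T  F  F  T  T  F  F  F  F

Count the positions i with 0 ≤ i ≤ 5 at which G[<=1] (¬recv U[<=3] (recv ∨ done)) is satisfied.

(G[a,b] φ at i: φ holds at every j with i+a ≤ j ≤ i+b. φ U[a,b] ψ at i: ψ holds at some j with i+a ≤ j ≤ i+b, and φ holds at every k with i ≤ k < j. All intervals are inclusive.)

6

Evaluate at each i in [0,5]:
  i=0: ✓ (all of [0,1])
  i=1: ✓ (all of [1,2])
  i=2: ✓ (all of [2,3])
  i=3: ✓ (all of [3,4])
  i=4: ✓ (all of [4,5])
  i=5: ✓ (all of [5,6])
Positions where it holds: {0, 1, 2, 3, 4, 5} → 6.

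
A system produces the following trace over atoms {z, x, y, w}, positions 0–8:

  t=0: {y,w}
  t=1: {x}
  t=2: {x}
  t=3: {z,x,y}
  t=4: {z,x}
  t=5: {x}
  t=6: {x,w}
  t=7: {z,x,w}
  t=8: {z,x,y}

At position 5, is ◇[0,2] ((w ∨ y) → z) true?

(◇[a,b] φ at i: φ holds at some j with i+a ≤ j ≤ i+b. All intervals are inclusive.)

Check ((w ∨ y) → z) at each j in [5,7]:
  j=5: true
  j=6: false
  j=7: true
Found at j=5 → formula holds.

Holds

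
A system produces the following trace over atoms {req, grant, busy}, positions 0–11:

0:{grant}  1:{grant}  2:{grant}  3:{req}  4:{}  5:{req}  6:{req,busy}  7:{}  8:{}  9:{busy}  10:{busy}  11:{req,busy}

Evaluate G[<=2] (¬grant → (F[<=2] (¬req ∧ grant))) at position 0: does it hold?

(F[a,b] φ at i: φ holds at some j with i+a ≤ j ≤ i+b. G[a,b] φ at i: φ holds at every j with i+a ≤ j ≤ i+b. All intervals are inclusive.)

Yes

Check (¬grant → (F[<=2] (¬req ∧ grant))) at every j in [0,2]:
  j=0: antecedent false → ✓
  j=1: antecedent false → ✓
  j=2: antecedent false → ✓
All positions satisfy it → formula holds.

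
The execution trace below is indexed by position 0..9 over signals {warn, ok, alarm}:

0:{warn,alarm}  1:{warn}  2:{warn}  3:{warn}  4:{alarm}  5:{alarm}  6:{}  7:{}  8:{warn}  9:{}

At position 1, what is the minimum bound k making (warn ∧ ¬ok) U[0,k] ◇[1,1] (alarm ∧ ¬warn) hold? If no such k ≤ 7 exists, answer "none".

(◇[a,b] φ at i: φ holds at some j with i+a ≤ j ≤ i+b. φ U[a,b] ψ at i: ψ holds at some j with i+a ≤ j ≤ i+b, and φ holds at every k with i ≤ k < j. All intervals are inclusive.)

2

Need earliest j ≥ 1 with ◇[1,1] (alarm ∧ ¬warn), and (warn ∧ ¬ok) at every k in [1,j-1].
  j=1: rhs fails.
  j=2: rhs fails.
  j=3: rhs holds; lhs holds on [1,2]. k = 2.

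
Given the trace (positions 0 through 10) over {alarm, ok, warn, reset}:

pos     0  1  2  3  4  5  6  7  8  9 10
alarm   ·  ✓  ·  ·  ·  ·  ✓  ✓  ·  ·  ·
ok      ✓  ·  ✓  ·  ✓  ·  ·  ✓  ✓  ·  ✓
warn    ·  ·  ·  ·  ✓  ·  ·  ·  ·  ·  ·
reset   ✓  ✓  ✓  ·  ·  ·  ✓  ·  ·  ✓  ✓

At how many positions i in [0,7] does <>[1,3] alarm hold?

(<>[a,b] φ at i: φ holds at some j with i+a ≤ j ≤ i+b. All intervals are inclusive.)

5

Evaluate at each i in [0,7]:
  i=0: ✓ (witness j=1)
  i=1: ✗ (none in [2,4])
  i=2: ✗ (none in [3,5])
  i=3: ✓ (witness j=6)
  i=4: ✓ (witness j=6)
  i=5: ✓ (witness j=6)
  i=6: ✓ (witness j=7)
  i=7: ✗ (none in [8,10])
Positions where it holds: {0, 3, 4, 5, 6} → 5.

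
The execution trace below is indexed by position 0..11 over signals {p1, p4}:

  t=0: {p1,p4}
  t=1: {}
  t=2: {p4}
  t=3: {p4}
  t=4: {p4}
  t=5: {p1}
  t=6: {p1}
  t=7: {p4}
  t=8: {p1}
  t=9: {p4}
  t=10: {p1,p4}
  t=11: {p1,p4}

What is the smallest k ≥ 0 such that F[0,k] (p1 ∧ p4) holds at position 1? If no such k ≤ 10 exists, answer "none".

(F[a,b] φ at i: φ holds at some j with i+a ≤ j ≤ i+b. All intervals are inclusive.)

9

Scan j = 1,2,… for (p1 ∧ p4):
  j=1: fails
  j=2: fails
  j=3: fails
  j=4: fails
  j=5: fails
  j=6: fails
  j=7: fails
  j=8: fails
  j=9: fails
  j=10: holds
First hit at j=10, so smallest k = 10-1 = 9.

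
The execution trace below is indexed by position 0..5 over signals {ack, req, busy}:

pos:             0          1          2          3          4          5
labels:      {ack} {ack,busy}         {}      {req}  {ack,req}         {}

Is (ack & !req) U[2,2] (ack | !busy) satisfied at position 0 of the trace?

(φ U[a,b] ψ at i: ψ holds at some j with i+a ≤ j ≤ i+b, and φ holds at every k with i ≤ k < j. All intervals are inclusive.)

Need some j in [2,2] with (ack | !busy), and (ack & !req) at every k in [0,j-1].
  j=2: (ack | !busy) holds; (ack & !req) holds at every k in [0,1] → satisfied.

True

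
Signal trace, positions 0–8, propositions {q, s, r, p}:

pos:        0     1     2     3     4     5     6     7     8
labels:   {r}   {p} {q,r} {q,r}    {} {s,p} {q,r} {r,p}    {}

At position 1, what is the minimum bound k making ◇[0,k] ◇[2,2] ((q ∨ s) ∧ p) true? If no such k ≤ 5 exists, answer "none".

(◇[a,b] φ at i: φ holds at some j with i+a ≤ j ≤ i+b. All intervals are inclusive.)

Scan j = 1,2,… for ◇[2,2] ((q ∨ s) ∧ p):
  j=1: fails
  j=2: fails
  j=3: holds
First hit at j=3, so smallest k = 3-1 = 2.

2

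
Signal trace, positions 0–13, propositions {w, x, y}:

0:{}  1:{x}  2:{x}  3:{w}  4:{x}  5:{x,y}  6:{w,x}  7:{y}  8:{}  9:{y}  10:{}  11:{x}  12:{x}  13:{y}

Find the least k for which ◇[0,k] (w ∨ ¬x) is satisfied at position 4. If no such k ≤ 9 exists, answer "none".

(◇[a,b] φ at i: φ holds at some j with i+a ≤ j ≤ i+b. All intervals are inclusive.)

2

Scan j = 4,5,… for (w ∨ ¬x):
  j=4: fails
  j=5: fails
  j=6: holds
First hit at j=6, so smallest k = 6-4 = 2.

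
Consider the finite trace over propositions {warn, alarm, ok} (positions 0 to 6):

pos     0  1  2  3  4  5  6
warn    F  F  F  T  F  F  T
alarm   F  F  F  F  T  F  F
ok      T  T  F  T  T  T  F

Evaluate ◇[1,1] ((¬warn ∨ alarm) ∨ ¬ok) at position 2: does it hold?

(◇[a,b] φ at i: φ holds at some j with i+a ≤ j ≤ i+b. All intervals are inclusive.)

Does not hold

Check ((¬warn ∨ alarm) ∨ ¬ok) at each j in [3,3]:
  j=3: false
No position in the window satisfies it → formula fails.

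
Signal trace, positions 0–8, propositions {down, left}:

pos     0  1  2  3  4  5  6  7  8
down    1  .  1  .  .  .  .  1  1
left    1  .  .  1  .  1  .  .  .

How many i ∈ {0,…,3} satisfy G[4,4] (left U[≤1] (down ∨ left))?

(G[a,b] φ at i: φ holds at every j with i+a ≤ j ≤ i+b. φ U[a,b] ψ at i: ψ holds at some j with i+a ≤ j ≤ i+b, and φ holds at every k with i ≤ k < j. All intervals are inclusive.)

2

Evaluate at each i in [0,3]:
  i=0: ✗ (fails at j=4)
  i=1: ✓ (all of [5,5])
  i=2: ✗ (fails at j=6)
  i=3: ✓ (all of [7,7])
Positions where it holds: {1, 3} → 2.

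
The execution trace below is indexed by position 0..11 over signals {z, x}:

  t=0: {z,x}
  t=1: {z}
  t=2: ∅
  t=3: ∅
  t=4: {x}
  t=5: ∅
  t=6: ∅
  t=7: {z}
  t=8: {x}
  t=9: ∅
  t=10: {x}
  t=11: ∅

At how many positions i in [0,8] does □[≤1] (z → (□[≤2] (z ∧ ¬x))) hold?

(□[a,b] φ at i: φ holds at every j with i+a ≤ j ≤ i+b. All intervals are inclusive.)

Evaluate at each i in [0,8]:
  i=0: ✗ (fails at j=0)
  i=1: ✗ (fails at j=1)
  i=2: ✓ (all of [2,3])
  i=3: ✓ (all of [3,4])
  i=4: ✓ (all of [4,5])
  i=5: ✓ (all of [5,6])
  i=6: ✗ (fails at j=7)
  i=7: ✗ (fails at j=7)
  i=8: ✓ (all of [8,9])
Positions where it holds: {2, 3, 4, 5, 8} → 5.

5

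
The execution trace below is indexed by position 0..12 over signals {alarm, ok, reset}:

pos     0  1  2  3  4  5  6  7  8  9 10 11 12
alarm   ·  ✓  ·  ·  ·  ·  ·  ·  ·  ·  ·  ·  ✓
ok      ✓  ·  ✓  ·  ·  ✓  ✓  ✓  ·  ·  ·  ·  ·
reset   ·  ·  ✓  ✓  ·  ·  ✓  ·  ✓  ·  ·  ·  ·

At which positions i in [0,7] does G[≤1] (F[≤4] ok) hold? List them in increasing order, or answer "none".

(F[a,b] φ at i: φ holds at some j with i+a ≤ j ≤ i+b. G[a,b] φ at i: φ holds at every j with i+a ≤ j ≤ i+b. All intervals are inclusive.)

0, 1, 2, 3, 4, 5, 6

Evaluate at each i in [0,7]:
  i=0: ✓ (all of [0,1])
  i=1: ✓ (all of [1,2])
  i=2: ✓ (all of [2,3])
  i=3: ✓ (all of [3,4])
  i=4: ✓ (all of [4,5])
  i=5: ✓ (all of [5,6])
  i=6: ✓ (all of [6,7])
  i=7: ✗ (fails at j=8)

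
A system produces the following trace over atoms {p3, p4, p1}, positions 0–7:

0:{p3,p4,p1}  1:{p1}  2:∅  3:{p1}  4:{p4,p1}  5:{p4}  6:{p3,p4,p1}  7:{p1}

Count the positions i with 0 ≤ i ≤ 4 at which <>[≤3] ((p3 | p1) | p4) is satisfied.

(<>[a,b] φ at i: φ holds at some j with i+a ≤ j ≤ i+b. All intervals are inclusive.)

Evaluate at each i in [0,4]:
  i=0: ✓ (witness j=0)
  i=1: ✓ (witness j=1)
  i=2: ✓ (witness j=3)
  i=3: ✓ (witness j=3)
  i=4: ✓ (witness j=4)
Positions where it holds: {0, 1, 2, 3, 4} → 5.

5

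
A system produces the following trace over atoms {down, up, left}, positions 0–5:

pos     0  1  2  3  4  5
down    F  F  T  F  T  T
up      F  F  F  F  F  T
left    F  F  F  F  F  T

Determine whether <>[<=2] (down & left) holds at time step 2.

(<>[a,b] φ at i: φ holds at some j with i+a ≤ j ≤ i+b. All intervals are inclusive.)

Check (down & left) at each j in [2,4]:
  j=2: false
  j=3: false
  j=4: false
No position in the window satisfies it → formula fails.

No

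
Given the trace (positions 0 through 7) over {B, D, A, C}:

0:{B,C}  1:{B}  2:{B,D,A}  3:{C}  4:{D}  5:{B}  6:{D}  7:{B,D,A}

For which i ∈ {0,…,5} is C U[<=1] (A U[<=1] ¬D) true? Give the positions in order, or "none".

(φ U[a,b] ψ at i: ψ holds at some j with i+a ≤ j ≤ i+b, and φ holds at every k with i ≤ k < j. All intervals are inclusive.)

Evaluate at each i in [0,5]:
  i=0: ✓ (rhs at j=0)
  i=1: ✓ (rhs at j=1)
  i=2: ✓ (rhs at j=2)
  i=3: ✓ (rhs at j=3)
  i=4: ✗ (lhs fails at k=4 before rhs at j=5)
  i=5: ✓ (rhs at j=5)

0, 1, 2, 3, 5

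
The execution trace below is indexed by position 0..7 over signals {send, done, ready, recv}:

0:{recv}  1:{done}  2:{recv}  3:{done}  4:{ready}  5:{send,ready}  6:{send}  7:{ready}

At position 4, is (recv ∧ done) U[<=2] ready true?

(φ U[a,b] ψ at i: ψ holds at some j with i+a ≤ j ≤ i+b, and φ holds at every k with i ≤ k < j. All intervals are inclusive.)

Need some j in [4,6] with ready, and (recv ∧ done) at every k in [4,j-1].
  j=4: ready holds; no prefix to check → satisfied.

True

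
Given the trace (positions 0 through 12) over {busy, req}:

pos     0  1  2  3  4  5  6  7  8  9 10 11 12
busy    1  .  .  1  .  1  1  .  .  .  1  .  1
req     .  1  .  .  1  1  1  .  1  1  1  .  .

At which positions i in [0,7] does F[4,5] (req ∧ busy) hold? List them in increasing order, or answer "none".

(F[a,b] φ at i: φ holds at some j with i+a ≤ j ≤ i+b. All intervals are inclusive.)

0, 1, 2, 5, 6

Evaluate at each i in [0,7]:
  i=0: ✓ (witness j=5)
  i=1: ✓ (witness j=5)
  i=2: ✓ (witness j=6)
  i=3: ✗ (none in [7,8])
  i=4: ✗ (none in [8,9])
  i=5: ✓ (witness j=10)
  i=6: ✓ (witness j=10)
  i=7: ✗ (none in [11,12])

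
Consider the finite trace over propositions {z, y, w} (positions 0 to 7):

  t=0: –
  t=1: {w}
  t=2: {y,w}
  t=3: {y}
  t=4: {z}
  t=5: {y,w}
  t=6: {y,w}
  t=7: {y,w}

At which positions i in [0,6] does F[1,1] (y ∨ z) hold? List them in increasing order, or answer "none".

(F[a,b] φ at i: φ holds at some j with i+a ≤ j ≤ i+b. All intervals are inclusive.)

1, 2, 3, 4, 5, 6

Evaluate at each i in [0,6]:
  i=0: ✗ (none in [1,1])
  i=1: ✓ (witness j=2)
  i=2: ✓ (witness j=3)
  i=3: ✓ (witness j=4)
  i=4: ✓ (witness j=5)
  i=5: ✓ (witness j=6)
  i=6: ✓ (witness j=7)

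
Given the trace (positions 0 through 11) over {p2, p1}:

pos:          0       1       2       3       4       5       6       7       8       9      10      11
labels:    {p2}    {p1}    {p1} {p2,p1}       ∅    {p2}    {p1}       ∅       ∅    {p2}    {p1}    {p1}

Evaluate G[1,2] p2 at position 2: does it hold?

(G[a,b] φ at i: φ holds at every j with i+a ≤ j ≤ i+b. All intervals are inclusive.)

False

Check p2 at every j in [3,4]:
  j=3: true
  j=4: false
Fails at j=4 → formula fails.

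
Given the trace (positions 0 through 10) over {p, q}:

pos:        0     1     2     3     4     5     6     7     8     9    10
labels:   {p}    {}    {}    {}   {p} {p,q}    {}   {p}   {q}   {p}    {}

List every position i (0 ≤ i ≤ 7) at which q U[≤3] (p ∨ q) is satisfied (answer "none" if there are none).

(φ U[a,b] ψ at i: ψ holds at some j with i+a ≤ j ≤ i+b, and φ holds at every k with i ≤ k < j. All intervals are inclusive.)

0, 4, 5, 7

Evaluate at each i in [0,7]:
  i=0: ✓ (rhs at j=0)
  i=1: ✗ (lhs fails at k=1 before rhs at j=4)
  i=2: ✗ (lhs fails at k=2 before rhs at j=4)
  i=3: ✗ (lhs fails at k=3 before rhs at j=4)
  i=4: ✓ (rhs at j=4)
  i=5: ✓ (rhs at j=5)
  i=6: ✗ (lhs fails at k=6 before rhs at j=7)
  i=7: ✓ (rhs at j=7)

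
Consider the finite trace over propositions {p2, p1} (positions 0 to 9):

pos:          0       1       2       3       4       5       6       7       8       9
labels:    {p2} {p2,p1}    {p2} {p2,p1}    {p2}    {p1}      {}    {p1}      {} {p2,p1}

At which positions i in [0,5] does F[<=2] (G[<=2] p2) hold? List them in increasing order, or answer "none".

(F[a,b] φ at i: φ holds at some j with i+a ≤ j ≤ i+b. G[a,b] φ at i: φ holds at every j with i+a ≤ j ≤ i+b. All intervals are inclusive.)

Evaluate at each i in [0,5]:
  i=0: ✓ (witness j=0)
  i=1: ✓ (witness j=1)
  i=2: ✓ (witness j=2)
  i=3: ✗ (none in [3,5])
  i=4: ✗ (none in [4,6])
  i=5: ✗ (none in [5,7])

0, 1, 2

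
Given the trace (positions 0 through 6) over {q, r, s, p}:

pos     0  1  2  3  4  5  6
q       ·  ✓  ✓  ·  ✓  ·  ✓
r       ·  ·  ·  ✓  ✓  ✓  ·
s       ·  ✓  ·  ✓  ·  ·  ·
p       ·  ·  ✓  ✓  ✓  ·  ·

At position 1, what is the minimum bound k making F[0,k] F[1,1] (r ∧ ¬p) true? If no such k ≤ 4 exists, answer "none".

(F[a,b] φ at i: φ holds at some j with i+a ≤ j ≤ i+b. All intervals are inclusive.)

Scan j = 1,2,… for F[1,1] (r ∧ ¬p):
  j=1: fails
  j=2: fails
  j=3: fails
  j=4: holds
First hit at j=4, so smallest k = 4-1 = 3.

3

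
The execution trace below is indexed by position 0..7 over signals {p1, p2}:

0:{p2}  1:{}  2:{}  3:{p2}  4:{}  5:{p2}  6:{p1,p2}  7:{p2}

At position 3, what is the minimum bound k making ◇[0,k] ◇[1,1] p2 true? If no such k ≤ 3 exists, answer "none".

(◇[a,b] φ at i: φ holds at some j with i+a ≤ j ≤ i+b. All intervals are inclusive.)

1

Scan j = 3,4,… for ◇[1,1] p2:
  j=3: fails
  j=4: holds
First hit at j=4, so smallest k = 4-3 = 1.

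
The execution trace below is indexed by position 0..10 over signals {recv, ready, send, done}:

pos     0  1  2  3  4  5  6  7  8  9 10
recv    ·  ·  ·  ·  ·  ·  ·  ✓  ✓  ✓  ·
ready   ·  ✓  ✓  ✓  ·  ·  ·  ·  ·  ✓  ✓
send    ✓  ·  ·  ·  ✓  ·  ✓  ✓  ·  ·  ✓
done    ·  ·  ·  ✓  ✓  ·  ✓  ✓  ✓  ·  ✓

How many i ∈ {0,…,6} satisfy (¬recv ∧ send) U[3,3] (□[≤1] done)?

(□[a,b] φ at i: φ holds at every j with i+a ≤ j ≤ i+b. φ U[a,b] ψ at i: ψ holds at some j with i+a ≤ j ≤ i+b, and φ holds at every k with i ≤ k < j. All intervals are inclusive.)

0

Evaluate at each i in [0,6]:
  i=0: ✗ (lhs fails at k=1 before rhs at j=3)
  i=1: ✗ (no rhs in [4,4])
  i=2: ✗ (no rhs in [5,5])
  i=3: ✗ (lhs fails at k=3 before rhs at j=6)
  i=4: ✗ (lhs fails at k=5 before rhs at j=7)
  i=5: ✗ (no rhs in [8,8])
  i=6: ✗ (no rhs in [9,9])
Positions where it holds: {} → 0.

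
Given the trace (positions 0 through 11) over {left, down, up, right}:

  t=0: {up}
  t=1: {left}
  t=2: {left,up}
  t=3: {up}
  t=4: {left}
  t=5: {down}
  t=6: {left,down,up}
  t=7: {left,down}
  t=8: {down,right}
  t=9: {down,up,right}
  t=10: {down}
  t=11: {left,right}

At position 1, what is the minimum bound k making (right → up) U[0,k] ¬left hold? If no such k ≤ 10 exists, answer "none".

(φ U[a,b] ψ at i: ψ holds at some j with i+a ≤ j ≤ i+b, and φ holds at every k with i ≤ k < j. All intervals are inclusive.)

Need earliest j ≥ 1 with ¬left, and (right → up) at every k in [1,j-1].
  j=1: rhs fails.
  j=2: rhs fails.
  j=3: rhs holds; lhs holds on [1,2]. k = 2.

2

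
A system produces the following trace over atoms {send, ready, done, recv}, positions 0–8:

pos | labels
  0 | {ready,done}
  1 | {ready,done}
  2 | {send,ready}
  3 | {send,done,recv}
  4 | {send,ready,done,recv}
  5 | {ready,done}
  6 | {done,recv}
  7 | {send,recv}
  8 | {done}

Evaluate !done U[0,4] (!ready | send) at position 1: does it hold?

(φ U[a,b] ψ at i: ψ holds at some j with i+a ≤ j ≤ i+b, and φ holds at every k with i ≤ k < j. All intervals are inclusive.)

False

Need some j in [1,5] with (!ready | send), and !done at every k in [1,j-1].
  j=1: (!ready | send) false.
  j=2: (!ready | send) holds, but !done fails at k=1 → not this j.
  j=3: (!ready | send) holds, but !done fails at k=1 → not this j.
  j=4: (!ready | send) holds, but !done fails at k=1 → not this j.
  j=5: (!ready | send) false.
No j in the window works → until fails.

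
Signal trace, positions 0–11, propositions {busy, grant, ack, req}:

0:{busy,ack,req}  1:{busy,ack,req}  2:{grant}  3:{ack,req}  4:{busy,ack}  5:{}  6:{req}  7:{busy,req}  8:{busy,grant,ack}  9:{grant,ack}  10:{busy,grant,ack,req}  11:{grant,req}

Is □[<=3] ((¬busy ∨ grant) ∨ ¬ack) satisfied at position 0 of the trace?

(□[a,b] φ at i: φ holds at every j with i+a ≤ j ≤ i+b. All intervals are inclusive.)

Check ((¬busy ∨ grant) ∨ ¬ack) at every j in [0,3]:
  j=0: false
  j=1: false
  j=2: true
  j=3: true
Fails at j=0 → formula fails.

False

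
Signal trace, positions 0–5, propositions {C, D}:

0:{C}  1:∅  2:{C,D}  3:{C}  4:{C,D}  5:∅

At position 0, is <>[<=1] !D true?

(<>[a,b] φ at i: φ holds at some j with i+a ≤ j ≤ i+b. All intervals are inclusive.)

Check !D at each j in [0,1]:
  j=0: true
  j=1: true
Found at j=0 → formula holds.

True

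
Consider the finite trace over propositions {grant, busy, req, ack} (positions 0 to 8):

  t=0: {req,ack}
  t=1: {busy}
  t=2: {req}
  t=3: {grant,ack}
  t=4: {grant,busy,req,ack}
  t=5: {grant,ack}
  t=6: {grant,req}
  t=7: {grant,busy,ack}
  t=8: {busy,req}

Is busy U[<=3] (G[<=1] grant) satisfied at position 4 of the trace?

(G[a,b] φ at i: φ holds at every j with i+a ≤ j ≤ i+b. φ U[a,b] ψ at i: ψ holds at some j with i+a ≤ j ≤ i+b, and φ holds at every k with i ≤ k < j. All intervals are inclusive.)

Holds

Need some j in [4,7] with G[<=1] grant, and busy at every k in [4,j-1].
  j=4: G[<=1] grant holds; no prefix to check → satisfied.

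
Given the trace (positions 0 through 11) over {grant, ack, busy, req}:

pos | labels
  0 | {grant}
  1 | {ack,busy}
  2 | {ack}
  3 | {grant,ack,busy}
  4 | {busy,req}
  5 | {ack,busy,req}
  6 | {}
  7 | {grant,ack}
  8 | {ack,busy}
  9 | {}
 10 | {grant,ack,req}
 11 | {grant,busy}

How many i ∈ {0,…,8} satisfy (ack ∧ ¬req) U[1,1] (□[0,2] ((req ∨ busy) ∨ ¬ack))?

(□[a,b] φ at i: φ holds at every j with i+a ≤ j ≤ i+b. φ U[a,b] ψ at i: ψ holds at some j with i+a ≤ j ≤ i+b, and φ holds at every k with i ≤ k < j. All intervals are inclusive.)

Evaluate at each i in [0,8]:
  i=0: ✗ (no rhs in [1,1])
  i=1: ✗ (no rhs in [2,2])
  i=2: ✓ (rhs at j=3; lhs holds on [2,2])
  i=3: ✓ (rhs at j=4; lhs holds on [3,3])
  i=4: ✗ (no rhs in [5,5])
  i=5: ✗ (no rhs in [6,6])
  i=6: ✗ (no rhs in [7,7])
  i=7: ✓ (rhs at j=8; lhs holds on [7,7])
  i=8: ✓ (rhs at j=9; lhs holds on [8,8])
Positions where it holds: {2, 3, 7, 8} → 4.

4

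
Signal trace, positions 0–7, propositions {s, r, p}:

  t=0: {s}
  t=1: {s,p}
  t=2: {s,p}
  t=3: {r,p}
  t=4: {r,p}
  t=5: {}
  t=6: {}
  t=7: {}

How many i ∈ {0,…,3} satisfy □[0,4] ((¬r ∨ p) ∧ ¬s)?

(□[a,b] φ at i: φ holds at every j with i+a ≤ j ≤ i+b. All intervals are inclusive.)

1

Evaluate at each i in [0,3]:
  i=0: ✗ (fails at j=0)
  i=1: ✗ (fails at j=1)
  i=2: ✗ (fails at j=2)
  i=3: ✓ (all of [3,7])
Positions where it holds: {3} → 1.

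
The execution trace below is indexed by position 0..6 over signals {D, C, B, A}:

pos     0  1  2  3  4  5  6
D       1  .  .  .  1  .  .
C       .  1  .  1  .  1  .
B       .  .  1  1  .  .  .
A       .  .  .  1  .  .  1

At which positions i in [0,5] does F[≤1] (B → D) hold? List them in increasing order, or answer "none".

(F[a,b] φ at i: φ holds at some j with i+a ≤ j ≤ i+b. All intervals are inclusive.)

0, 1, 3, 4, 5

Evaluate at each i in [0,5]:
  i=0: ✓ (witness j=0)
  i=1: ✓ (witness j=1)
  i=2: ✗ (none in [2,3])
  i=3: ✓ (witness j=4)
  i=4: ✓ (witness j=4)
  i=5: ✓ (witness j=5)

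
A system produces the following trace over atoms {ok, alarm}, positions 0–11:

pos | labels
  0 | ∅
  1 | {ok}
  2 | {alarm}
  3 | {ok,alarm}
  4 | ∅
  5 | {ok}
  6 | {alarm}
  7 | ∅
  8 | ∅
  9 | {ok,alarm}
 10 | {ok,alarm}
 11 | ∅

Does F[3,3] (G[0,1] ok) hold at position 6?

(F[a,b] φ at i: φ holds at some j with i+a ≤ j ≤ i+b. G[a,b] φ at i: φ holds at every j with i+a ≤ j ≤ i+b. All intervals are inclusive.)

Yes

Check G[0,1] ok at each j in [9,9]:
  j=9: holds on [9,10]
Found at j=9 → formula holds.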